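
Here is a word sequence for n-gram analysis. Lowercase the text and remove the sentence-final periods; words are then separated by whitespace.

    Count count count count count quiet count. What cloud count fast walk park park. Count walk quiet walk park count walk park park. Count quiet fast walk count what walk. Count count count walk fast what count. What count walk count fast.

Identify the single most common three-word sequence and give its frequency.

"count count count", 4 times

Trigram frequencies (highest first):
  count count count: 4
  walk park park: 2
  park park count: 2
  park count walk: 2
  count count quiet: 1
  count quiet count: 1
  … (28 more, each ≤ 1)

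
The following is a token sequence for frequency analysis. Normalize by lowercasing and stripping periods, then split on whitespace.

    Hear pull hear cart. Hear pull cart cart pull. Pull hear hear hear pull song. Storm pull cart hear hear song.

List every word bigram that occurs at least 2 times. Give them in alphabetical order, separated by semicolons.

cart hear; hear hear; hear pull; pull cart; pull hear

Bigram counts meeting the condition (at least 2 times):
  cart hear: 2
  hear hear: 3
  hear pull: 3
  pull cart: 2
  pull hear: 2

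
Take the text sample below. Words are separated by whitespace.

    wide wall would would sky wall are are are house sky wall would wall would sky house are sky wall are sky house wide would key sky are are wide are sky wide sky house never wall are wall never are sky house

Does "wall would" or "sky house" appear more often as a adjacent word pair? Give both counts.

"wall would": 3 occurrences
"sky house": 4 occurrences

"sky house" (4 vs 3)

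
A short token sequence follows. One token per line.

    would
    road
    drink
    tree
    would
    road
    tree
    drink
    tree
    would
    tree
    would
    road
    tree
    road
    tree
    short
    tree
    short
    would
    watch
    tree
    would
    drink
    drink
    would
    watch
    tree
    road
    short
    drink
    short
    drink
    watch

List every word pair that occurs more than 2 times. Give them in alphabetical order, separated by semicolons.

Bigram counts meeting the condition (more than 2 times):
  road tree: 3
  tree would: 4
  would road: 3

road tree; tree would; would road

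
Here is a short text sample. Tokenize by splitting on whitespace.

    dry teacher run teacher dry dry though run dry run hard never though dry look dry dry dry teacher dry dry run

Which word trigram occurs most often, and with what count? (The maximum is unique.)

"teacher dry dry", 2 times

Trigram frequencies (highest first):
  teacher dry dry: 2
  dry teacher run: 1
  teacher run teacher: 1
  run teacher dry: 1
  dry dry though: 1
  dry though run: 1
  … (13 more, each ≤ 1)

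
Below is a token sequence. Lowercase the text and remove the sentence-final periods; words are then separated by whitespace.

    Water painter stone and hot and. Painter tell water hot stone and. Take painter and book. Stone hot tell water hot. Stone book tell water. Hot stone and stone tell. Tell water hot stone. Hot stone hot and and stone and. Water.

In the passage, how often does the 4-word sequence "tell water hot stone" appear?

Scanning the 39 overlapping 4-gram windows for "tell water hot stone":
  position 8–11: tell water hot stone
  position 19–22: tell water hot stone
  position 24–27: tell water hot stone
  position 31–34: tell water hot stone

4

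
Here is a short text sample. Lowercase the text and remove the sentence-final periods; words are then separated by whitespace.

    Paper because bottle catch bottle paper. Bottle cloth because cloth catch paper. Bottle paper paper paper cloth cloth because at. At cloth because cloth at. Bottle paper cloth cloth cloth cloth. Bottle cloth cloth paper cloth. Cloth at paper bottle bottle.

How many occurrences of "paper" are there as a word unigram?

Scanning the 41 tokens for "paper":
  position 1: paper
  position 6: paper
  position 12: paper
  position 14: paper
  position 15: paper
  position 16: paper
  position 27: paper
  position 35: paper
  position 39: paper

9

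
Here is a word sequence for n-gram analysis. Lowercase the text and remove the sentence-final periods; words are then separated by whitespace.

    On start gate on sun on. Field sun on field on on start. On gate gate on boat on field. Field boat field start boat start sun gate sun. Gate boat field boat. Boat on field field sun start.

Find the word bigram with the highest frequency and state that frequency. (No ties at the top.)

"on field", 4 times

Bigram frequencies (highest first):
  on field: 4
  on start: 2
  gate on: 2
  sun on: 2
  field sun: 2
  boat on: 2
  … (20 more, each ≤ 2)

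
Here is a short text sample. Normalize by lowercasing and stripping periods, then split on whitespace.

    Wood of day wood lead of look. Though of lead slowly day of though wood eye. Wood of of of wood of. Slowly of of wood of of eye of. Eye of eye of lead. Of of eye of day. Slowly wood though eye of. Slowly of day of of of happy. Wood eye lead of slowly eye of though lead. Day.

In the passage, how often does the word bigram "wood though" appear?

Scanning the 61 overlapping bigram windows for "wood though":
  position 42–43: wood though

1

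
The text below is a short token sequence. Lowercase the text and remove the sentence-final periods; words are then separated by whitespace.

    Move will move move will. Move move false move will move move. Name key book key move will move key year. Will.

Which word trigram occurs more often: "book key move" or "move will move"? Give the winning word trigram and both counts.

"book key move": 1 occurrence
"move will move": 4 occurrences

"move will move" (4 vs 1)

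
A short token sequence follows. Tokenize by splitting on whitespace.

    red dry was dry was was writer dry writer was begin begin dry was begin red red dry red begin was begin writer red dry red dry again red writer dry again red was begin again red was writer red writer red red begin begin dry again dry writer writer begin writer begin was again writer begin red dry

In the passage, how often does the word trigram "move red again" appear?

Scanning the 57 overlapping trigram windows for "move red again":
  (none found)

0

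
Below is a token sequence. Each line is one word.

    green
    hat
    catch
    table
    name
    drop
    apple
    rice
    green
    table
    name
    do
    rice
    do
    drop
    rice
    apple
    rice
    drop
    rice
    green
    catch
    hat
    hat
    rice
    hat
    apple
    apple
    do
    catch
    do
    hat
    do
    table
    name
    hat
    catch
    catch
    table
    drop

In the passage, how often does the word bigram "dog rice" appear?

0

Scanning the 39 overlapping bigram windows for "dog rice":
  (none found)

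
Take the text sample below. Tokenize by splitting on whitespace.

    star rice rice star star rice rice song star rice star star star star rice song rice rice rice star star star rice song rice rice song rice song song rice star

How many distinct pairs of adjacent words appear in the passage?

8

32 tokens → 31 bigram windows in total.
Repeated bigrams (each contributes count−1 duplicates):
  star star: 6
  rice rice: 5
  rice song: 5
  star rice: 5
  rice star: 4
  song rice: 4
23 duplicate windows → 31 − 23 = 8 distinct.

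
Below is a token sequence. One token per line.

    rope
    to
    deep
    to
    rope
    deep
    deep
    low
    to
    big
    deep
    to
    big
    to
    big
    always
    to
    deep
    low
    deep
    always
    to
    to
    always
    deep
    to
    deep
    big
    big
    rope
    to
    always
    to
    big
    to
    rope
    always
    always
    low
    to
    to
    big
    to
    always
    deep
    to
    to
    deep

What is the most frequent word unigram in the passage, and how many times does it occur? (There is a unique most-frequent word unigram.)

"to", 17 times

Unigram frequencies (highest first):
  to: 17
  deep: 10
  big: 7
  always: 7
  rope: 4
  low: 3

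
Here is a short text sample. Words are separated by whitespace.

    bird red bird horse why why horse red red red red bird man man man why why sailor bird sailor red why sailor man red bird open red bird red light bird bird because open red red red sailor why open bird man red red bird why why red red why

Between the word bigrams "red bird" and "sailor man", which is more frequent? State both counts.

"red bird" (5 vs 1)

"red bird": 5 occurrences
"sailor man": 1 occurrence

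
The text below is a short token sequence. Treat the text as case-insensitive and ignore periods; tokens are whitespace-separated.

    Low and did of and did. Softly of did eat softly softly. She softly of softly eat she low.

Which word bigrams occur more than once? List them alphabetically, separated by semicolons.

and did; softly of

Bigram counts meeting the condition (more than once):
  and did: 2
  softly of: 2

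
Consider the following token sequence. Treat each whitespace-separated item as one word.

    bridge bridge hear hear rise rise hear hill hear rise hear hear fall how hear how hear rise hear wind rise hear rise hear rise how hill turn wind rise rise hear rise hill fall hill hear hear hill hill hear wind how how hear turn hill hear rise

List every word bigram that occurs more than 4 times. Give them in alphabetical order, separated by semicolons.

hear rise; rise hear

Bigram counts meeting the condition (more than 4 times):
  hear rise: 7
  rise hear: 6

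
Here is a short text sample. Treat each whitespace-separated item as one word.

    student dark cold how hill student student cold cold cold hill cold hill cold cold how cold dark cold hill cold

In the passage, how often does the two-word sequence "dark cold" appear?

Scanning the 20 overlapping bigram windows for "dark cold":
  position 2–3: dark cold
  position 18–19: dark cold

2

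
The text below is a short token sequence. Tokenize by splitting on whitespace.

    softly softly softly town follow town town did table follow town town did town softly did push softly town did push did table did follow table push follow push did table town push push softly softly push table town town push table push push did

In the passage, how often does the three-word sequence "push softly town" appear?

1

Scanning the 43 overlapping trigram windows for "push softly town":
  position 17–19: push softly town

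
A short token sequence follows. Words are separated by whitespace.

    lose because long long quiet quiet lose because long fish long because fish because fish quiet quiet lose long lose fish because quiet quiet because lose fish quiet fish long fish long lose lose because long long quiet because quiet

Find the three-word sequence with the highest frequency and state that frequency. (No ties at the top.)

Trigram frequencies (highest first):
  lose because long: 3
  because long long: 2
  long long quiet: 2
  quiet quiet lose: 2
  long fish long: 2
  long quiet quiet: 1
  … (26 more, each ≤ 1)

"lose because long", 3 times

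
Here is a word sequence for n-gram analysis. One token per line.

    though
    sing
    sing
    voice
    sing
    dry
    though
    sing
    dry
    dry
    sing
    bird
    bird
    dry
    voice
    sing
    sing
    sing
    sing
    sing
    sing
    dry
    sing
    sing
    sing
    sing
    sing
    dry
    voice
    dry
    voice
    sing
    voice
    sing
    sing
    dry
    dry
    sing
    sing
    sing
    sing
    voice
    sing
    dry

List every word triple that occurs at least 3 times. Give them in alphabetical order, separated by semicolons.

sing sing dry; sing sing sing; sing voice sing

Trigram counts meeting the condition (at least 3 times):
  sing sing dry: 3
  sing sing sing: 9
  sing voice sing: 3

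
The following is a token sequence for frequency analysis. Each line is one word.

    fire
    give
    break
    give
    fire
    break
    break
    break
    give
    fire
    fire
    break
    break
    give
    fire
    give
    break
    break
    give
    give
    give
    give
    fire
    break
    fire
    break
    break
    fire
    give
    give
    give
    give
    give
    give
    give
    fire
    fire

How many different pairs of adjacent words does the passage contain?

9

37 tokens → 36 bigram windows in total.
Repeated bigrams (each contributes count−1 duplicates):
  give give: 9
  break break: 5
  give fire: 5
  break give: 4
  fire break: 4
  fire give: 3
  break fire: 2
  fire fire: 2
  … (1 more repeated)
27 duplicate windows → 36 − 27 = 9 distinct.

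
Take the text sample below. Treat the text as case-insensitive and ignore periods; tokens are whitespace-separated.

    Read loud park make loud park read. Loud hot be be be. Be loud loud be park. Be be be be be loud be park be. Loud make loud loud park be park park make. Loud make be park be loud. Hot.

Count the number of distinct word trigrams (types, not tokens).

30

42 tokens → 40 trigram windows in total.
Repeated trigrams (each contributes count−1 duplicates):
  be be be: 5
  be park be: 3
  be be loud: 2
  loud be park: 2
  park be loud: 2
  park make loud: 2
10 duplicate windows → 40 − 10 = 30 distinct.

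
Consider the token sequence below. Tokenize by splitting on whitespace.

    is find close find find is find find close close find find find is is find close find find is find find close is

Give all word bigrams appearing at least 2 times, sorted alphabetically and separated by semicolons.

Bigram counts meeting the condition (at least 2 times):
  close find: 3
  find close: 4
  find find: 6
  find is: 3
  is find: 4

close find; find close; find find; find is; is find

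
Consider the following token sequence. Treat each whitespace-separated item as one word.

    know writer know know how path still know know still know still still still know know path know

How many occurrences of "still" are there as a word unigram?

Scanning the 18 tokens for "still":
  position 7: still
  position 10: still
  position 12: still
  position 13: still
  position 14: still

5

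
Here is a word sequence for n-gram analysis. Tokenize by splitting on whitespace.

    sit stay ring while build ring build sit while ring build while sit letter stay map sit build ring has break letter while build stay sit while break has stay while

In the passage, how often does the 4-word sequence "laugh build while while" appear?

0

Scanning the 28 overlapping 4-gram windows for "laugh build while while":
  (none found)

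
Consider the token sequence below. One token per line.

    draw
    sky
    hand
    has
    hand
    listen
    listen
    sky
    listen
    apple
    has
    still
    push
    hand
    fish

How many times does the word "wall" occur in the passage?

0

Scanning the 15 tokens for "wall":
  (none found)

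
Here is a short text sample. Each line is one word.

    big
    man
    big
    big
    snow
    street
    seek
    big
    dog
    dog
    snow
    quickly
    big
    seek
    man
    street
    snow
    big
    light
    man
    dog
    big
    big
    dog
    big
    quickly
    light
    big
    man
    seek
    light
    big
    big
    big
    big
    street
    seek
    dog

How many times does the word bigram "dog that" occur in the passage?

0

Scanning the 37 overlapping bigram windows for "dog that":
  (none found)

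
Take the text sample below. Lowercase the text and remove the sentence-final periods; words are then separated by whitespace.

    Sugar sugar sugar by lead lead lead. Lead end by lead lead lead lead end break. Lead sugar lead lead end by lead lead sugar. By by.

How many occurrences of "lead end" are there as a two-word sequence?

Scanning the 26 overlapping bigram windows for "lead end":
  position 8–9: lead end
  position 14–15: lead end
  position 20–21: lead end

3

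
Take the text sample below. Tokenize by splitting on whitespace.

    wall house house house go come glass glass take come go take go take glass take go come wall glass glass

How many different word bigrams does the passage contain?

21 tokens → 20 bigram windows in total.
Repeated bigrams (each contributes count−1 duplicates):
  glass glass: 2
  glass take: 2
  go come: 2
  go take: 2
  house house: 2
  take go: 2
6 duplicate windows → 20 − 6 = 14 distinct.

14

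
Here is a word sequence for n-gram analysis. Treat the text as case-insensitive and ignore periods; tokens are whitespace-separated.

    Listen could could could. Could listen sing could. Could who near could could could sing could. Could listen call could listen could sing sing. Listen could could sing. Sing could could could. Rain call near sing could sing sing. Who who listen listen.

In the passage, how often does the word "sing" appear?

9

Scanning the 43 tokens for "sing":
  position 7: sing
  position 15: sing
  position 23: sing
  position 24: sing
  position 28: sing
  position 29: sing
  position 36: sing
  position 38: sing
  position 39: sing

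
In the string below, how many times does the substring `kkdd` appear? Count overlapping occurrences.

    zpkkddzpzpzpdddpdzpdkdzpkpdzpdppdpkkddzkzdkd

2

Sliding a length-4 window over the 44 characters (41 positions):
  position 3–6: kkdd
  position 35–38: kkdd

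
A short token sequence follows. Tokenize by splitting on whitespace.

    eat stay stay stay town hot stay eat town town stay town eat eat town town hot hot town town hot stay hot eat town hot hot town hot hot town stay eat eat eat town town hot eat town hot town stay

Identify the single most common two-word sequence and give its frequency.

Bigram frequencies (highest first):
  town hot: 7
  eat town: 5
  town town: 4
  hot town: 4
  town stay: 3
  eat eat: 3
  … (9 more, each ≤ 3)

"town hot", 7 times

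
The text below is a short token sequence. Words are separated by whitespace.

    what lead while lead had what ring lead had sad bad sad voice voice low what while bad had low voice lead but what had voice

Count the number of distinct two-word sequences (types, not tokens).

24

26 tokens → 25 bigram windows in total.
Repeated bigrams (each contributes count−1 duplicates):
  lead had: 2
1 duplicate windows → 25 − 1 = 24 distinct.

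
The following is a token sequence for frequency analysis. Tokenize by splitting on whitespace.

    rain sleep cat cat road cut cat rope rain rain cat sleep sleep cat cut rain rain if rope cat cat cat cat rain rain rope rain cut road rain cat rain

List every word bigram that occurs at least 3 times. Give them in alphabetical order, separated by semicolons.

Bigram counts meeting the condition (at least 3 times):
  cat cat: 4
  rain rain: 3

cat cat; rain rain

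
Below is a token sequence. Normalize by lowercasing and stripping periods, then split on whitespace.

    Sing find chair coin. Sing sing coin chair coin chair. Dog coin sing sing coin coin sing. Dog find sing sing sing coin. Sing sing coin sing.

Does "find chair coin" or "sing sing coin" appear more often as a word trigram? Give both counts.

"sing sing coin" (4 vs 1)

"find chair coin": 1 occurrence
"sing sing coin": 4 occurrences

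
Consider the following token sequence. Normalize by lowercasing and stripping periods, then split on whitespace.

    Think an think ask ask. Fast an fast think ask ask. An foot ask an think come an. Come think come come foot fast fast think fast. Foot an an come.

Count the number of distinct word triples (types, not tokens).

31 tokens → 29 trigram windows in total.
Repeated trigrams (each contributes count−1 duplicates):
  think ask ask: 2
1 duplicate windows → 29 − 1 = 28 distinct.

28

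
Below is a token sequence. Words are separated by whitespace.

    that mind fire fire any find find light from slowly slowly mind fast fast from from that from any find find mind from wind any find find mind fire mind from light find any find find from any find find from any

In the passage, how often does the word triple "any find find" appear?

5

Scanning the 40 overlapping trigram windows for "any find find":
  position 5–7: any find find
  position 19–21: any find find
  position 25–27: any find find
  position 34–36: any find find
  position 38–40: any find find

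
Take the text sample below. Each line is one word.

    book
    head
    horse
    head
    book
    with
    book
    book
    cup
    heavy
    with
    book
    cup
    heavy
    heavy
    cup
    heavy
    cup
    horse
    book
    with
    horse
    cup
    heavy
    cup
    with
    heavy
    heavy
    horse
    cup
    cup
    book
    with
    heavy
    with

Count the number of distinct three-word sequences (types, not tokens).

35 tokens → 33 trigram windows in total.
Repeated trigrams (each contributes count−1 duplicates):
  book cup heavy: 2
  cup heavy cup: 2
2 duplicate windows → 33 − 2 = 31 distinct.

31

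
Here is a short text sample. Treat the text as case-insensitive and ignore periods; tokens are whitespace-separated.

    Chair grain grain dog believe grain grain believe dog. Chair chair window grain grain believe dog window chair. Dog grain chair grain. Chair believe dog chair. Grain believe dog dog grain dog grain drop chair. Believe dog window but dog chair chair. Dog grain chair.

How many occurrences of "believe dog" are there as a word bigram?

5

Scanning the 44 overlapping bigram windows for "believe dog":
  position 8–9: believe dog
  position 15–16: believe dog
  position 24–25: believe dog
  position 28–29: believe dog
  position 36–37: believe dog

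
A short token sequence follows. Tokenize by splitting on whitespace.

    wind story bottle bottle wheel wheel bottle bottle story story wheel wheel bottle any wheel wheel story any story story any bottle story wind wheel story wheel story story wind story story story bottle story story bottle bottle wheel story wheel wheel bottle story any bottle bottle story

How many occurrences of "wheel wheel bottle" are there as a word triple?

3

Scanning the 46 overlapping trigram windows for "wheel wheel bottle":
  position 5–7: wheel wheel bottle
  position 11–13: wheel wheel bottle
  position 41–43: wheel wheel bottle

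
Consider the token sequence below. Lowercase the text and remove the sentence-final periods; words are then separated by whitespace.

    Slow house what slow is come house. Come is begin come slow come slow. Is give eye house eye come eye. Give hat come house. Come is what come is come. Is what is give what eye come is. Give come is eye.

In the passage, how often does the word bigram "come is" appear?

Scanning the 42 overlapping bigram windows for "come is":
  position 8–9: come is
  position 26–27: come is
  position 29–30: come is
  position 31–32: come is
  position 38–39: come is
  position 41–42: come is

6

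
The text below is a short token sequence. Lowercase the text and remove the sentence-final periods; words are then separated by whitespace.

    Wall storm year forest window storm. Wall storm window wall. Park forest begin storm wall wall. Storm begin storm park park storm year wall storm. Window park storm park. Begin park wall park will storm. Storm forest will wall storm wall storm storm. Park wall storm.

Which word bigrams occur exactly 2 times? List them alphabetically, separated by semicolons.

Bigram counts meeting the condition (exactly 2 times):
  begin storm: 2
  park storm: 2
  park wall: 2
  storm storm: 2
  storm window: 2
  storm year: 2
  wall park: 2

begin storm; park storm; park wall; storm storm; storm window; storm year; wall park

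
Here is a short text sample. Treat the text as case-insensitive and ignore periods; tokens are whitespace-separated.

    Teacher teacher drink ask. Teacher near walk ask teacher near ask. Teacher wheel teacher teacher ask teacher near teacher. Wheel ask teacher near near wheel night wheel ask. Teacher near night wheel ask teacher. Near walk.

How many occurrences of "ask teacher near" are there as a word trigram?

Scanning the 34 overlapping trigram windows for "ask teacher near":
  position 4–6: ask teacher near
  position 8–10: ask teacher near
  position 16–18: ask teacher near
  position 21–23: ask teacher near
  position 28–30: ask teacher near
  position 33–35: ask teacher near

6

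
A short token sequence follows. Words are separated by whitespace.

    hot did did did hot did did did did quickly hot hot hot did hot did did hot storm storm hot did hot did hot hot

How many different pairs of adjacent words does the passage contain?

26 tokens → 25 bigram windows in total.
Repeated bigrams (each contributes count−1 duplicates):
  did did: 6
  hot did: 6
  did hot: 5
  hot hot: 3
16 duplicate windows → 25 − 16 = 9 distinct.

9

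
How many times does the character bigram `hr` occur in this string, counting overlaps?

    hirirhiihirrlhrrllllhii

1

Sliding a length-2 window over the 23 characters (22 positions):
  position 14–15: hr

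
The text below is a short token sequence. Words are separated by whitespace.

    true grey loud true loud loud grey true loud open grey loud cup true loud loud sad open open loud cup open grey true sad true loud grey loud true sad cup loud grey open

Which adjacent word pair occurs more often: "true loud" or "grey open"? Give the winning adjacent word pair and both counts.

"true loud" (4 vs 1)

"true loud": 4 occurrences
"grey open": 1 occurrence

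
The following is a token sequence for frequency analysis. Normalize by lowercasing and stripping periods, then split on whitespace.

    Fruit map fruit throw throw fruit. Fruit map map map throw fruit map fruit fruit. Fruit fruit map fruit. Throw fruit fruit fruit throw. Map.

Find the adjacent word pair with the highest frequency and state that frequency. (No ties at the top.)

Bigram frequencies (highest first):
  fruit fruit: 6
  fruit map: 4
  map fruit: 3
  fruit throw: 3
  throw fruit: 3
  map map: 2
  … (3 more, each ≤ 1)

"fruit fruit", 6 times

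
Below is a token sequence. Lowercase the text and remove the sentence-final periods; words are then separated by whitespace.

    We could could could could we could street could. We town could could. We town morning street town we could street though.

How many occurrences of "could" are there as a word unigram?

9

Scanning the 22 tokens for "could":
  position 2: could
  position 3: could
  position 4: could
  position 5: could
  position 7: could
  position 9: could
  position 12: could
  position 13: could
  position 20: could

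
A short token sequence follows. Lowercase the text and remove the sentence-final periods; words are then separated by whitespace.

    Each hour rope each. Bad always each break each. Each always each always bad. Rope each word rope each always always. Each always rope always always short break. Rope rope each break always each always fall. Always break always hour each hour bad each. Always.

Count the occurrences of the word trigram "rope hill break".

Scanning the 43 overlapping trigram windows for "rope hill break":
  (none found)

0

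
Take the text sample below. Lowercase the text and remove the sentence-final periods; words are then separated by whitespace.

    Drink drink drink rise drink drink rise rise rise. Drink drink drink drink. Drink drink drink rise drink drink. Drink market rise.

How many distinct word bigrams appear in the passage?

6

22 tokens → 21 bigram windows in total.
Repeated bigrams (each contributes count−1 duplicates):
  drink drink: 11
  drink rise: 3
  rise drink: 3
  rise rise: 2
15 duplicate windows → 21 − 15 = 6 distinct.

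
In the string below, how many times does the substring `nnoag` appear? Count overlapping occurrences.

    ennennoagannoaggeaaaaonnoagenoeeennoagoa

Sliding a length-5 window over the 40 characters (36 positions):
  position 5–9: nnoag
  position 11–15: nnoag
  position 23–27: nnoag
  position 34–38: nnoag

4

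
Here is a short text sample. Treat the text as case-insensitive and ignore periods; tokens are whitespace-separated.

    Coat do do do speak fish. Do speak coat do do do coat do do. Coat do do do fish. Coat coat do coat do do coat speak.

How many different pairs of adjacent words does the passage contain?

11

28 tokens → 27 bigram windows in total.
Repeated bigrams (each contributes count−1 duplicates):
  do do: 8
  coat do: 6
  do coat: 4
  do speak: 2
16 duplicate windows → 27 − 16 = 11 distinct.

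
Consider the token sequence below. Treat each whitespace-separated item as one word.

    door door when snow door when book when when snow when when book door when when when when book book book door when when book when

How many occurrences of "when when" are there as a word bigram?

Scanning the 25 overlapping bigram windows for "when when":
  position 8–9: when when
  position 11–12: when when
  position 15–16: when when
  position 16–17: when when
  position 17–18: when when
  position 23–24: when when

6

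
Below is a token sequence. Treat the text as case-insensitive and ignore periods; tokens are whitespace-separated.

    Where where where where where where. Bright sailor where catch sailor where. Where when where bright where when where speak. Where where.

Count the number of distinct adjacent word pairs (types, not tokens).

22 tokens → 21 bigram windows in total.
Repeated bigrams (each contributes count−1 duplicates):
  where where: 7
  sailor where: 2
  when where: 2
  where bright: 2
  where when: 2
10 duplicate windows → 21 − 10 = 11 distinct.

11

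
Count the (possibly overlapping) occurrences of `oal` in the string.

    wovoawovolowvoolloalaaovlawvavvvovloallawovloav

Sliding a length-3 window over the 47 characters (45 positions):
  position 18–20: oal
  position 36–38: oal

2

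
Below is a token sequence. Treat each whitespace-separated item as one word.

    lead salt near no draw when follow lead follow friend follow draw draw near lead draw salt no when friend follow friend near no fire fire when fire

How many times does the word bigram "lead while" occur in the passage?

Scanning the 27 overlapping bigram windows for "lead while":
  (none found)

0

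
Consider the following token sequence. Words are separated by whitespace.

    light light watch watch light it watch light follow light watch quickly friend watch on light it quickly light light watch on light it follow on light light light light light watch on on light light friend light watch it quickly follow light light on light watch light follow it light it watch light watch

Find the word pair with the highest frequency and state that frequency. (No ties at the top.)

Bigram frequencies (highest first):
  light light: 8
  light watch: 7
  on light: 5
  watch light: 4
  light it: 4
  watch on: 3
  … (19 more, each ≤ 2)

"light light", 8 times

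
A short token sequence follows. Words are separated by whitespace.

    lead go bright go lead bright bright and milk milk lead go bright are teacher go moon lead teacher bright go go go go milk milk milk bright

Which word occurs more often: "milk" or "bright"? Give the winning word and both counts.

"milk": 5 occurrences
"bright": 6 occurrences

"bright" (6 vs 5)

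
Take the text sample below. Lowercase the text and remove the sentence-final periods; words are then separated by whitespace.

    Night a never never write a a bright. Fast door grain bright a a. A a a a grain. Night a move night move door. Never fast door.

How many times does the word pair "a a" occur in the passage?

6

Scanning the 27 overlapping bigram windows for "a a":
  position 6–7: a a
  position 13–14: a a
  position 14–15: a a
  position 15–16: a a
  position 16–17: a a
  position 17–18: a a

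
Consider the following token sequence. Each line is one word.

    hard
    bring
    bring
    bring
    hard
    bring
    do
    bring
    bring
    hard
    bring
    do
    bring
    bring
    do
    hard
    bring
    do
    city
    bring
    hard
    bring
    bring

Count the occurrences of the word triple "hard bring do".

Scanning the 21 overlapping trigram windows for "hard bring do":
  position 5–7: hard bring do
  position 10–12: hard bring do
  position 16–18: hard bring do

3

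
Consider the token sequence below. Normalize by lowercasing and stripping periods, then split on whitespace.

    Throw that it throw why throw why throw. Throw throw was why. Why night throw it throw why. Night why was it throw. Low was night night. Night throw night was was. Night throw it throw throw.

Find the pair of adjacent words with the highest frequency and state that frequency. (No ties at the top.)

"it throw", 4 times

Bigram frequencies (highest first):
  it throw: 4
  throw why: 3
  throw throw: 3
  night throw: 3
  why throw: 2
  why night: 2
  … (16 more, each ≤ 2)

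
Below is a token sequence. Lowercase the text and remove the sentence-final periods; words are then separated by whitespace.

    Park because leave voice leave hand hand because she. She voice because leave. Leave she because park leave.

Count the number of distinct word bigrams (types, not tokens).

16

18 tokens → 17 bigram windows in total.
Repeated bigrams (each contributes count−1 duplicates):
  because leave: 2
1 duplicate windows → 17 − 1 = 16 distinct.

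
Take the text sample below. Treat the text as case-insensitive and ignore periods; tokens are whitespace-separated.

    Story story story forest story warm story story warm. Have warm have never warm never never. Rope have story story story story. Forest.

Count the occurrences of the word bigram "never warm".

Scanning the 22 overlapping bigram windows for "never warm":
  position 13–14: never warm

1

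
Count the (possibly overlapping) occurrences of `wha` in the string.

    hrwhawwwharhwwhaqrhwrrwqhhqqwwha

Sliding a length-3 window over the 32 characters (30 positions):
  position 3–5: wha
  position 8–10: wha
  position 14–16: wha
  position 30–32: wha

4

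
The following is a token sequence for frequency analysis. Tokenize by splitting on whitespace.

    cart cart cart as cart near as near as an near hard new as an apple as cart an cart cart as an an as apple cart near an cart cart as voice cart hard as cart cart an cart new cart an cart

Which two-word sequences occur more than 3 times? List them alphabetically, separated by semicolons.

an cart; cart cart

Bigram counts meeting the condition (more than 3 times):
  an cart: 4
  cart cart: 5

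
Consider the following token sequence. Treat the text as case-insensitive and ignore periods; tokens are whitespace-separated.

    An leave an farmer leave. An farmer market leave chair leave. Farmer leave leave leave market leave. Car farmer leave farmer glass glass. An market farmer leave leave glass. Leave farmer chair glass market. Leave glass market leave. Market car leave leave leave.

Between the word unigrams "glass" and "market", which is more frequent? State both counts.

"glass": 5 occurrences
"market": 6 occurrences

"market" (6 vs 5)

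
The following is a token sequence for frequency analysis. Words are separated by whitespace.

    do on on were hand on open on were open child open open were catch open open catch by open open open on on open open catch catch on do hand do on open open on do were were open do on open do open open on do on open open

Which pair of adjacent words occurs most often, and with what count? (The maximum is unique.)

Bigram frequencies (highest first):
  open open: 8
  on open: 5
  do on: 4
  open on: 4
  on do: 3
  on on: 2
  … (20 more, each ≤ 2)

"open open", 8 times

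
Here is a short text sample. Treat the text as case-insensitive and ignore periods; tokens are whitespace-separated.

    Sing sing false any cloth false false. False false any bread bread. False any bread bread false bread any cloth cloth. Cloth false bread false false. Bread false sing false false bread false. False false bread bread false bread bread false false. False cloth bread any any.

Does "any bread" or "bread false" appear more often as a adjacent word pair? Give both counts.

"bread false" (7 vs 2)

"any bread": 2 occurrences
"bread false": 7 occurrences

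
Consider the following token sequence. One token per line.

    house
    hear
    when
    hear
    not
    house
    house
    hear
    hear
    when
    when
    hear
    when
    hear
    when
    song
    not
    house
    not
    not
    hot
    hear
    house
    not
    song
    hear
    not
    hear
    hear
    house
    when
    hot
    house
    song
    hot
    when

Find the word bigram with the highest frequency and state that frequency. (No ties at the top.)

"hear when", 4 times

Bigram frequencies (highest first):
  hear when: 4
  when hear: 3
  house hear: 2
  hear not: 2
  not house: 2
  hear hear: 2
  … (18 more, each ≤ 2)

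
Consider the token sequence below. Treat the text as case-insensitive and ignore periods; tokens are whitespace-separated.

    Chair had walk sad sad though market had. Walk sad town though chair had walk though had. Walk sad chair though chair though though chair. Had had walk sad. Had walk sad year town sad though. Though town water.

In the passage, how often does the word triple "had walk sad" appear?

5

Scanning the 37 overlapping trigram windows for "had walk sad":
  position 2–4: had walk sad
  position 8–10: had walk sad
  position 17–19: had walk sad
  position 27–29: had walk sad
  position 30–32: had walk sad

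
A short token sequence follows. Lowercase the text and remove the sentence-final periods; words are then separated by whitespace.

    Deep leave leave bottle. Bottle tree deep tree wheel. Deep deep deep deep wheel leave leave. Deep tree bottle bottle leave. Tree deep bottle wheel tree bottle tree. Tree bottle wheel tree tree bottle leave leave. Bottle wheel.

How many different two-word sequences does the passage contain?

38 tokens → 37 bigram windows in total.
Repeated bigrams (each contributes count−1 duplicates):
  tree bottle: 4
  bottle wheel: 3
  deep deep: 3
  leave leave: 3
  bottle bottle: 2
  bottle leave: 2
  bottle tree: 2
  deep tree: 2
  … (4 more repeated)
17 duplicate windows → 37 − 17 = 20 distinct.

20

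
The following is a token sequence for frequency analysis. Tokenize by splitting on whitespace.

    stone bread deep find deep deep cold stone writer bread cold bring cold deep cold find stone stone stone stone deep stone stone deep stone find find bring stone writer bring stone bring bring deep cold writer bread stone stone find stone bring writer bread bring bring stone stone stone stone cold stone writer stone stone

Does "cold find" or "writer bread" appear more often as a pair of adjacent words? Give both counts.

"cold find": 1 occurrence
"writer bread": 3 occurrences

"writer bread" (3 vs 1)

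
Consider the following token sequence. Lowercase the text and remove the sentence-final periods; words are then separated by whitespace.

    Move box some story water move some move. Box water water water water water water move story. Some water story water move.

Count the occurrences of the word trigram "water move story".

Scanning the 20 overlapping trigram windows for "water move story":
  position 15–17: water move story

1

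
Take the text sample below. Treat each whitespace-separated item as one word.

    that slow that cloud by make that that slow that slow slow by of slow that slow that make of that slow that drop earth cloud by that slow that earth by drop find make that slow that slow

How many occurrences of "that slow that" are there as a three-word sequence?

Scanning the 37 overlapping trigram windows for "that slow that":
  position 1–3: that slow that
  position 8–10: that slow that
  position 16–18: that slow that
  position 21–23: that slow that
  position 28–30: that slow that
  position 36–38: that slow that

6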